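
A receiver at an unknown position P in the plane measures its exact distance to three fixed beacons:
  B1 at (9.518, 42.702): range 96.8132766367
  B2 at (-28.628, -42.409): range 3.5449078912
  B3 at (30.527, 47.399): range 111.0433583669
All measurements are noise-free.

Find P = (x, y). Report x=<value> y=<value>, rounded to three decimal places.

eq1: (x − 9.518)² + (y − 42.702)² = 96.8132766367²
eq2: (x + 28.628)² + (y + 42.409)² = 3.5449078912²
eq3: (x − 30.527)² + (y − 47.399)² = 111.0433583669²
eq1−eq2, eq1−eq3 (x²,y² cancel):
  -76.292·x − 170.222·y = 10064.276698
  42.018·x + 9.394·y = -1693.307102
det = -76.292·9.394 − -170.222·42.018 = 6435.700948
x = (10064.276698·9.394 − -170.222·-1693.307102) / 6435.700948 = -30.096847
y = (-76.292·-1693.307102 − 10064.276698·42.018) / 6435.700948 = -45.635277

x=-30.097 y=-45.635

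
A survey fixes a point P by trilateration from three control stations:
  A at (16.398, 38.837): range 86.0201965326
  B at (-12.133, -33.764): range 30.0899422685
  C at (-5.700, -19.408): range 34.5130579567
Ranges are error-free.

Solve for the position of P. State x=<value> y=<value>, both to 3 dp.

x=14.806 y=-47.168

eq1: (x − 16.398)² + (y − 38.837)² = 86.0201965326²
eq2: (x + 12.133)² + (y + 33.764)² = 30.0899422685²
eq3: (x + 5.700)² + (y + 19.408)² = 34.5130579567²
eq1−eq2, eq1−eq3 (x²,y² cancel):
  -57.062·x − 145.202·y = 6004.079998
  -44.196·x − 116.490·y = 4840.276533
det = -57.062·-116.490 − -145.202·-44.196 = 229.804788
x = (6004.079998·-116.490 − -145.202·4840.276533) / 229.804788 = 14.806281
y = (-57.062·4840.276533 − 6004.079998·-44.196) / 229.804788 = -47.168469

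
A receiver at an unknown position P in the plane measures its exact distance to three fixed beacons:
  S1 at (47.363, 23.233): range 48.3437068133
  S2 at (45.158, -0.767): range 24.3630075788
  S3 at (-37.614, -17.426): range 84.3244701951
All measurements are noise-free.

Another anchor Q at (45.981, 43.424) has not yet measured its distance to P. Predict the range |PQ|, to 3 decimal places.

68.525

eq1: (x − 47.363)² + (y − 23.233)² = 48.3437068133²
eq2: (x − 45.158)² + (y + 0.767)² = 24.3630075788²
eq3: (x + 37.614)² + (y + 17.426)² = 84.3244701951²
eq1−eq3, eq1−eq2 (x²,y² cancel):
  -169.954·x − 81.318·y = -5838.049871
  -4.410·x − 48.000·y = 1000.365045
det = -169.954·-48.000 − -81.318·-4.410 = 7799.179620
x = (-5838.049871·-48.000 − -81.318·1000.365045) / 7799.179620 = 46.360527
y = (-169.954·1000.365045 − -5838.049871·-4.410) / 7799.179620 = -25.100312
|P − Q| = √((46.360527 − 45.981)² + (-25.100312 − 43.424)²) = 68.525363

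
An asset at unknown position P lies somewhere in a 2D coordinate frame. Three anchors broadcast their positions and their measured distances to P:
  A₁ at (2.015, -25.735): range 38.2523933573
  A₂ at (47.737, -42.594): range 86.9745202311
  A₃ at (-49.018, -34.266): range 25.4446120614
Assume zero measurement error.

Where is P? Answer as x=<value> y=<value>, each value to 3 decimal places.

x=-34.245 y=-13.549

eq1: (x − 2.015)² + (y + 25.735)² = 38.2523933573²
eq2: (x − 47.737)² + (y + 42.594)² = 86.9745202311²
eq3: (x + 49.018)² + (y + 34.266)² = 25.4446120614²
eq2−eq3, eq2−eq1 (x²,y² cancel):
  -193.510·x + 16.656·y = 6400.991961
  -91.444·x + 33.718·y = 2674.602017
det = -193.510·33.718 − 16.656·-91.444 = -5001.678916
x = (6400.991961·33.718 − 16.656·2674.602017) / -5001.678916 = -34.244596
y = (-193.510·2674.602017 − 6400.991961·-91.444) / -5001.678916 = -13.549465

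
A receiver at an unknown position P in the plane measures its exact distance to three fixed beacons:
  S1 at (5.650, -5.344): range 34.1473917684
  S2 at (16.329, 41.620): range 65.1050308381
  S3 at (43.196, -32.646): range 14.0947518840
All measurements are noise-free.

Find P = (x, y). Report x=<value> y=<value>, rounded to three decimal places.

x=36.330 y=-20.337

eq1: (x − 5.650)² + (y + 5.344)² = 34.1473917684²
eq2: (x − 16.329)² + (y − 41.620)² = 65.1050308381²
eq3: (x − 43.196)² + (y + 32.646)² = 14.0947518840²
eq1−eq2, eq1−eq3 (x²,y² cancel):
  21.358·x + 93.928·y = -1134.240871
  75.092·x − 54.604·y = 3838.557230
det = 21.358·-54.604 − 93.928·75.092 = -8219.473608
x = (-1134.240871·-54.604 − 93.928·3838.557230) / -8219.473608 = 36.330053
y = (21.358·3838.557230 − -1134.240871·75.092) / -8219.473608 = -20.336621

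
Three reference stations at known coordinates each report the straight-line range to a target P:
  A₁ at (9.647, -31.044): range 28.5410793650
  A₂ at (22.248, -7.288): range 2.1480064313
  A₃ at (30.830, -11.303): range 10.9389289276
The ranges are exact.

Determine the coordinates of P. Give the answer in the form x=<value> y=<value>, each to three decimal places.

eq1: (x − 9.647)² + (y + 31.044)² = 28.5410793650²
eq2: (x − 22.248)² + (y + 7.288)² = 2.1480064313²
eq3: (x − 30.830)² + (y + 11.303)² = 10.9389289276²
eq1−eq3, eq1−eq2 (x²,y² cancel):
  42.366·x + 39.482·y = 716.385209
  25.202·x + 47.512·y = 301.273183
det = 42.366·47.512 − 39.482·25.202 = 1017.868028
x = (716.385209·47.512 − 39.482·301.273183) / 1017.868028 = 21.753337
y = (42.366·301.273183 − 716.385209·25.202) / 1017.868028 = -5.197727

x=21.753 y=-5.198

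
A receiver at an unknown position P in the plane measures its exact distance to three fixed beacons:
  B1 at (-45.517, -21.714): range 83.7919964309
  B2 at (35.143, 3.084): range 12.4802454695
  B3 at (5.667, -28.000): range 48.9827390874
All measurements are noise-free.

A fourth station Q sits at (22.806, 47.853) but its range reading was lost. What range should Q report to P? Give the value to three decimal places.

34.151

eq1: (x + 45.517)² + (y + 21.714)² = 83.7919964309²
eq2: (x − 35.143)² + (y − 3.084)² = 12.4802454695²
eq3: (x − 5.667)² + (y + 28.000)² = 48.9827390874²
eq2−eq3, eq2−eq1 (x²,y² cancel):
  -58.952·x − 62.168·y = -2671.978818
  -161.320·x − 49.596·y = -5566.588559
det = -58.952·-49.596 − -62.168·-161.320 = -7105.158368
x = (-2671.978818·-49.596 − -62.168·-5566.588559) / -7105.158368 = 30.054814
y = (-58.952·-5566.588559 − -2671.978818·-161.320) / -7105.158368 = 14.479916
|P − Q| = √((30.054814 − 22.806)² + (14.479916 − 47.853)²) = 34.151253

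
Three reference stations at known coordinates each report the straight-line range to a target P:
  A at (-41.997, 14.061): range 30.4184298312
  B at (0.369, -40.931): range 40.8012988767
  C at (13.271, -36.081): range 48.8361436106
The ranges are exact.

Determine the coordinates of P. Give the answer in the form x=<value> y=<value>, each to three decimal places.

x=-30.297 y=-14.017

eq1: (x + 41.997)² + (y − 14.061)² = 30.4184298312²
eq2: (x − 0.369)² + (y + 40.931)² = 40.8012988767²
eq3: (x − 13.271)² + (y + 36.081)² = 48.8361436106²
eq1−eq3, eq1−eq2 (x²,y² cancel):
  110.536·x − 100.284·y = -1943.189777
  84.732·x − 109.984·y = -1025.441925
det = 110.536·-109.984 − -100.284·84.732 = -3659.927536
x = (-1943.189777·-109.984 − -100.284·-1025.441925) / -3659.927536 = -30.296875
y = (110.536·-1025.441925 − -1943.189777·84.732) / -3659.927536 = -14.017247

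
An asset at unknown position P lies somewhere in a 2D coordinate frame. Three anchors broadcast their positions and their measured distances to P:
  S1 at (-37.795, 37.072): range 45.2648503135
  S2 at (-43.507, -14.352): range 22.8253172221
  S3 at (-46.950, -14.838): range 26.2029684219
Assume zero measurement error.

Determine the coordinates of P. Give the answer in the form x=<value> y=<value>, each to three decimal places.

x=-22.461 y=-5.516

eq1: (x + 37.795)² + (y − 37.072)² = 45.2648503135²
eq2: (x + 43.507)² + (y + 14.352)² = 22.8253172221²
eq3: (x + 46.950)² + (y + 14.838)² = 26.2029684219²
eq1−eq2, eq1−eq3 (x²,y² cancel):
  -11.424·x − 102.848·y = 823.955312
  -18.310·x − 103.820·y = 983.984655
det = -11.424·-103.820 − -102.848·-18.310 = -697.107200
x = (823.955312·-103.820 − -102.848·983.984655) / -697.107200 = -22.461127
y = (-11.424·983.984655 − 823.955312·-18.310) / -697.107200 = -5.516484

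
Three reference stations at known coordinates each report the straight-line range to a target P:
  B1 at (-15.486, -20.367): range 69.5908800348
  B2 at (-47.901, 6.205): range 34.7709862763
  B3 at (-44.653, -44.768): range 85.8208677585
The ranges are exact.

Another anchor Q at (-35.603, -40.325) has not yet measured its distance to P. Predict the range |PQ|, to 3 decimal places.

82.292

eq1: (x + 15.486)² + (y + 20.367)² = 69.5908800348²
eq2: (x + 47.901)² + (y − 6.205)² = 34.7709862763²
eq3: (x + 44.653)² + (y + 44.768)² = 85.8208677585²
eq3−eq1, eq3−eq2 (x²,y² cancel):
  58.334·x + 48.802·y = -821.102589
  -6.496·x + 101.946·y = 4491.143449
det = 58.334·101.946 − 48.802·-6.496 = 6263.935756
x = (-821.102589·101.946 − 48.802·4491.143449) / 6263.935756 = -48.353770
y = (58.334·4491.143449 − -821.102589·-6.496) / 6263.935756 = 40.973038
|P − Q| = √((-48.353770 − -35.603)² + (40.973038 − -40.325)²) = 82.291878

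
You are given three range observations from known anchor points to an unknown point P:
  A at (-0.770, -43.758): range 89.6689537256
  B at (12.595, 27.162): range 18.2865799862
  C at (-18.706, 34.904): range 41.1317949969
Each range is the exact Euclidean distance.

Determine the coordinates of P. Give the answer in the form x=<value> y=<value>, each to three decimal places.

eq1: (x + 0.770)² + (y + 43.758)² = 89.6689537256²
eq2: (x − 12.595)² + (y − 27.162)² = 18.2865799862²
eq3: (x + 18.706)² + (y − 34.904)² = 41.1317949969²
eq3−eq1, eq3−eq2 (x²,y² cancel):
  35.872·x − 157.324·y = -6001.544891
  62.602·x − 15.484·y = 685.630169
det = 35.872·-15.484 − -157.324·62.602 = 9293.355000
x = (-6001.544891·-15.484 − -157.324·685.630169) / 9293.355000 = 21.606191
y = (35.872·685.630169 − -6001.544891·62.602) / 9293.355000 = 43.074179

x=21.606 y=43.074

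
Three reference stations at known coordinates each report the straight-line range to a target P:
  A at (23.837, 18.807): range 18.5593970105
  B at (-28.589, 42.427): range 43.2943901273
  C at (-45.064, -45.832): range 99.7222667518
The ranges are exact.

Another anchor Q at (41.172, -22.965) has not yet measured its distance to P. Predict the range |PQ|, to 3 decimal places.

63.603

eq1: (x − 23.837)² + (y − 18.807)² = 18.5593970105²
eq2: (x + 28.589)² + (y − 42.427)² = 43.2943901273²
eq3: (x + 45.064)² + (y + 45.832)² = 99.7222667518²
eq1−eq3, eq1−eq2 (x²,y² cancel):
  -137.802·x − 129.278·y = -6390.648767
  -104.852·x + 47.240·y = 165.522433
det = -137.802·47.240 − -129.278·-104.852 = -20064.823336
x = (-6390.648767·47.240 − -129.278·165.522433) / -20064.823336 = 13.979482
y = (-137.802·165.522433 − -6390.648767·-104.852) / -20064.823336 = 34.532157
|P − Q| = √((13.979482 − 41.172)² + (34.532157 − -22.965)²) = 63.603114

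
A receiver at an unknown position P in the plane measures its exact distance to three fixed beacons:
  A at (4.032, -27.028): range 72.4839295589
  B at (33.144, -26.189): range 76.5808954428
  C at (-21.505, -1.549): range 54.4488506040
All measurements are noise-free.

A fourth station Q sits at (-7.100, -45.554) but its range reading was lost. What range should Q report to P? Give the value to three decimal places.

91.924

eq1: (x − 4.032)² + (y + 27.028)² = 72.4839295589²
eq2: (x − 33.144)² + (y + 26.189)² = 76.5808954428²
eq3: (x + 21.505)² + (y + 1.549)² = 54.4488506040²
eq1−eq3, eq1−eq2 (x²,y² cancel):
  -51.074·x + 50.958·y = 2007.337330
  58.224·x + 1.678·y = 426.905146
det = -51.074·1.678 − 50.958·58.224 = -3052.680764
x = (2007.337330·1.678 − 50.958·426.905146) / -3052.680764 = 6.022877
y = (-51.074·426.905146 − 2007.337330·58.224) / -3052.680764 = 45.428583
|P − Q| = √((6.022877 − -7.100)² + (45.428583 − -45.554)²) = 91.924101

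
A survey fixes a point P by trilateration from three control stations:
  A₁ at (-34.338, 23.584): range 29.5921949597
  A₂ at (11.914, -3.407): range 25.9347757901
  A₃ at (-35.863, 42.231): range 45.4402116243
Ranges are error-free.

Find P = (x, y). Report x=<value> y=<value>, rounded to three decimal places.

eq1: (x + 34.338)² + (y − 23.584)² = 29.5921949597²
eq2: (x − 11.914)² + (y + 3.407)² = 25.9347757901²
eq3: (x + 35.863)² + (y − 42.231)² = 45.4402116243²
eq3−eq1, eq3−eq2 (x²,y² cancel):
  3.050·x − 37.294·y = -145.194000
  95.554·x − 91.276·y = -1523.860848
det = 3.050·-91.276 − -37.294·95.554 = 3285.199076
x = (-145.194000·-91.276 − -37.294·-1523.860848) / 3285.199076 = -13.264992
y = (3.050·-1523.860848 − -145.194000·95.554) / 3285.199076 = 2.808381

x=-13.265 y=2.808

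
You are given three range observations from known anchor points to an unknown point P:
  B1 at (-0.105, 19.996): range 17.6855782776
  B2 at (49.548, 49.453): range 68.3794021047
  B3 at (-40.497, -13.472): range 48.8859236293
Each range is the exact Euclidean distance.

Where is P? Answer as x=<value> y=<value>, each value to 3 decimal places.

eq1: (x + 0.105)² + (y − 19.996)² = 17.6855782776²
eq2: (x − 49.548)² + (y − 49.453)² = 68.3794021047²
eq3: (x + 40.497)² + (y + 13.472)² = 48.8859236293²
eq1−eq3, eq1−eq2 (x²,y² cancel):
  -80.784·x − 66.936·y = -655.403098
  99.306·x + 58.914·y = 137.789519
det = -80.784·58.914 − -66.936·99.306 = 1887.837840
x = (-655.403098·58.914 − -66.936·137.789519) / 1887.837840 = -15.567724
y = (-80.784·137.789519 − -655.403098·99.306) / 1887.837840 = 28.579929

x=-15.568 y=28.580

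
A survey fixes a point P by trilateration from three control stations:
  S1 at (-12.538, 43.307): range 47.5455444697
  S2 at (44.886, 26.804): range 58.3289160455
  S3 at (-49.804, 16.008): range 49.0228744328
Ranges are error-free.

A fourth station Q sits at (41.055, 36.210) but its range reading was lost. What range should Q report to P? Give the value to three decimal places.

60.798

eq1: (x + 12.538)² + (y − 43.307)² = 47.5455444697²
eq2: (x − 44.886)² + (y − 26.804)² = 58.3289160455²
eq3: (x + 49.804)² + (y − 16.008)² = 49.0228744328²
eq2−eq1, eq2−eq3 (x²,y² cancel):
  -114.848·x + 33.006·y = 441.173929
  -189.380·x − 21.592·y = 1002.507297
det = -114.848·-21.592 − 33.006·-189.380 = 8730.474296
x = (441.173929·-21.592 − 33.006·1002.507297) / 8730.474296 = -4.881130
y = (-114.848·1002.507297 − 441.173929·-189.380) / 8730.474296 = -3.617952
|P − Q| = √((-4.881130 − 41.055)² + (-3.617952 − 36.210)²) = 60.797976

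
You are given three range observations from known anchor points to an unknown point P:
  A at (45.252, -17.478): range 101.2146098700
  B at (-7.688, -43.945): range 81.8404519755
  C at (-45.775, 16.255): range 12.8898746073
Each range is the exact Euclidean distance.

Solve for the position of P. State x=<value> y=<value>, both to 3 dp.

x=-44.612 y=29.092

eq1: (x − 45.252)² + (y + 17.478)² = 101.2146098700²
eq2: (x + 7.688)² + (y + 43.945)² = 81.8404519755²
eq3: (x + 45.775)² + (y − 16.255)² = 12.8898746073²
eq1−eq3, eq1−eq2 (x²,y² cancel):
  -182.054·x + 67.466·y = 10084.600046
  -105.880·x − 52.934·y = 3183.582053
det = -182.054·-52.934 − 67.466·-105.880 = 16780.146516
x = (10084.600046·-52.934 − 67.466·3183.582053) / 16780.146516 = -44.612350
y = (-182.054·3183.582053 − 10084.600046·-105.880) / 16780.146516 = 29.092333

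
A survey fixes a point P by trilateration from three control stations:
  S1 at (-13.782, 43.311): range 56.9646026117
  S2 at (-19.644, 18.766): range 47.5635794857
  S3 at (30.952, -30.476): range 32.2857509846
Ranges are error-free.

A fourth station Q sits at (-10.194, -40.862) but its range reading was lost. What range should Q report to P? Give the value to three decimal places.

54.527

eq1: (x + 13.782)² + (y − 43.311)² = 56.9646026117²
eq2: (x + 19.644)² + (y − 18.766)² = 47.5635794857²
eq3: (x − 30.952)² + (y + 30.476)² = 32.2857509846²
eq3−eq2, eq3−eq1 (x²,y² cancel):
  -101.192·x + 98.484·y = -2368.687765
  -89.468·x + 147.574·y = -2023.622869
det = -101.192·147.574 − 98.484·-89.468 = -6122.141696
x = (-2368.687765·147.574 − 98.484·-2023.622869) / -6122.141696 = 24.544067
y = (-101.192·-2023.622869 − -2368.687765·-89.468) / -6122.141696 = 1.167453
|P − Q| = √((24.544067 − -10.194)² + (1.167453 − -40.862)²) = 54.527132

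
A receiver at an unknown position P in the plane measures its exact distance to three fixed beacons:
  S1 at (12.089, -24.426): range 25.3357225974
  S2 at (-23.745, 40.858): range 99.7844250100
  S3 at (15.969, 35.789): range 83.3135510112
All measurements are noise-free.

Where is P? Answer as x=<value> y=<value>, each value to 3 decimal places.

x=23.163 y=-47.213

eq1: (x − 12.089)² + (y + 24.426)² = 25.3357225974²
eq2: (x + 23.745)² + (y − 40.858)² = 99.7844250100²
eq3: (x − 15.969)² + (y − 35.789)² = 83.3135510112²
eq2−eq1, eq2−eq3 (x²,y² cancel):
  71.668·x − 130.568·y = 7824.604843
  79.428·x − 10.138·y = 2318.443985
det = 71.668·-10.138 − -130.568·79.428 = 9644.184920
x = (7824.604843·-10.138 − -130.568·2318.443985) / 9644.184920 = 23.163051
y = (71.668·2318.443985 − 7824.604843·79.428) / 9644.184920 = -47.213370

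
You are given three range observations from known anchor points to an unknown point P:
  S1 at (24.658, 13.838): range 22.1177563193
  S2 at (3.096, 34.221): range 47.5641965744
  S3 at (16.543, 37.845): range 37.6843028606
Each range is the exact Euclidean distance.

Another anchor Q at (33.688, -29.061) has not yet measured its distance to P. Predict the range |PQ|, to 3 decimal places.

46.224

eq1: (x − 24.658)² + (y − 13.838)² = 22.1177563193²
eq2: (x − 3.096)² + (y − 34.221)² = 47.5641965744²
eq3: (x − 16.543)² + (y − 37.845)² = 37.6843028606²
eq1−eq2, eq1−eq3 (x²,y² cancel):
  -43.124·x + 40.766·y = -1392.002802
  -16.230·x + 48.014·y = -24.503871
det = -43.124·48.014 − 40.766·-16.230 = -1408.923556
x = (-1392.002802·48.014 − 40.766·-24.503871) / -1408.923556 = 46.728368
y = (-43.124·-24.503871 − -1392.002802·-16.230) / -1408.923556 = 15.285074
|P − Q| = √((46.728368 − 33.688)² + (15.285074 − -29.061)²) = 46.223646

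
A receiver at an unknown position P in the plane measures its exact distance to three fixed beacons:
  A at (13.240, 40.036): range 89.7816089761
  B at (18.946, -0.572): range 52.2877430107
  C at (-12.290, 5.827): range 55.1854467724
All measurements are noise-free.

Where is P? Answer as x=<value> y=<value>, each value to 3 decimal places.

x=-2.144 y=-48.418

eq1: (x − 13.240)² + (y − 40.036)² = 89.7816089761²
eq2: (x − 18.946)² + (y + 0.572)² = 52.2877430107²
eq3: (x + 12.290)² + (y − 5.827)² = 55.1854467724²
eq3−eq1, eq3−eq2 (x²,y² cancel):
  51.060·x + 68.418·y = -3422.122908
  62.472·x − 12.798·y = 485.705537
det = 51.060·-12.798 − 68.418·62.472 = -4927.675176
x = (-3422.122908·-12.798 − 68.418·485.705537) / -4927.675176 = -2.144080
y = (51.060·485.705537 − -3422.122908·62.472) / -4927.675176 = -48.417759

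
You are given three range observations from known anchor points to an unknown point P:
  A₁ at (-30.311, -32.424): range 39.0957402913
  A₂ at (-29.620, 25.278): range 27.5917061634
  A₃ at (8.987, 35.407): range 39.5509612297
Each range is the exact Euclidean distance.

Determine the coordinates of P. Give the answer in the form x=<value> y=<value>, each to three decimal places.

x=-13.510 y=2.878

eq1: (x + 30.311)² + (y + 32.424)² = 39.0957402913²
eq2: (x + 29.620)² + (y − 25.278)² = 27.5917061634²
eq3: (x − 8.987)² + (y − 35.407)² = 39.5509612297²
eq3−eq2, eq3−eq1 (x²,y² cancel):
  -77.214·x − 20.258·y = 984.876151
  -78.596·x − 135.662·y = 671.452304
det = -77.214·-135.662 − -20.258·-78.596 = 8882.807900
x = (984.876151·-135.662 − -20.258·671.452304) / 8882.807900 = -13.510141
y = (-77.214·671.452304 − 984.876151·-78.596) / 8882.807900 = 2.877672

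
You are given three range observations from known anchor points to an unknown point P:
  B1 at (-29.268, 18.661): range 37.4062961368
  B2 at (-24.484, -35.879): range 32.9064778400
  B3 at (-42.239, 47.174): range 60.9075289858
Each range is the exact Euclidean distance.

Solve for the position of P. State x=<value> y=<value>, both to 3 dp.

x=-48.524 y=-13.408

eq1: (x + 29.268)² + (y − 18.661)² = 37.4062961368²
eq2: (x + 24.484)² + (y + 35.879)² = 32.9064778400²
eq3: (x + 42.239)² + (y − 47.174)² = 60.9075289858²
eq1−eq3, eq1−eq2 (x²,y² cancel):
  -25.942·x + 57.026·y = 494.174556
  9.568·x − 109.080·y = 998.314859
det = -25.942·-109.080 − 57.026·9.568 = 2284.128592
x = (494.174556·-109.080 − 57.026·998.314859) / 2284.128592 = -48.523741
y = (-25.942·998.314859 − 494.174556·9.568) / 2284.128592 = -13.408416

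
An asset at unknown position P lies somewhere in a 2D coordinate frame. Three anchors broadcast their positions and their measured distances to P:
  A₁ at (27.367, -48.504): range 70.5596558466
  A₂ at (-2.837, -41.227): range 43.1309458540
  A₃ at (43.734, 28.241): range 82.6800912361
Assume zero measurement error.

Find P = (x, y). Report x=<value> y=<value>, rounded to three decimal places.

eq1: (x − 27.367)² + (y + 48.504)² = 70.5596558466²
eq2: (x + 2.837)² + (y + 41.227)² = 43.1309458540²
eq3: (x − 43.734)² + (y − 28.241)² = 82.6800912361²
eq1−eq3, eq1−eq2 (x²,y² cancel):
  32.734·x + 153.490·y = -2248.706322
  -60.408·x + 14.554·y = 1724.509936
det = 32.734·14.554 − 153.490·-60.408 = 9748.434556
x = (-2248.706322·14.554 − 153.490·1724.509936) / 9748.434556 = -30.509791
y = (32.734·1724.509936 − -2248.706322·-60.408) / 9748.434556 = -8.143845

x=-30.510 y=-8.144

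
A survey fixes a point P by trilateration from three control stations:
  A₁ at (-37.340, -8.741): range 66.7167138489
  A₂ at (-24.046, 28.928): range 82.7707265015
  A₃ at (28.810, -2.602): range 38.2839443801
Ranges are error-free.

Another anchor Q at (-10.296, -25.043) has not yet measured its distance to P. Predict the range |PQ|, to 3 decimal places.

35.219

eq1: (x + 37.340)² + (y + 8.741)² = 66.7167138489²
eq2: (x + 24.046)² + (y − 28.928)² = 82.7707265015²
eq3: (x − 28.810)² + (y + 2.602)² = 38.2839443801²
eq3−eq2, eq3−eq1 (x²,y² cancel):
  -105.712·x + 63.060·y = -4807.079972
  -132.300·x − 12.278·y = -2351.565333
det = -105.712·-12.278 − 63.060·-132.300 = 9640.769936
x = (-4807.079972·-12.278 − 63.060·-2351.565333) / 9640.769936 = 21.503577
y = (-105.712·-2351.565333 − -4807.079972·-132.300) / 9640.769936 = -40.182268
|P − Q| = √((21.503577 − -10.296)² + (-40.182268 − -25.043)²) = 35.219463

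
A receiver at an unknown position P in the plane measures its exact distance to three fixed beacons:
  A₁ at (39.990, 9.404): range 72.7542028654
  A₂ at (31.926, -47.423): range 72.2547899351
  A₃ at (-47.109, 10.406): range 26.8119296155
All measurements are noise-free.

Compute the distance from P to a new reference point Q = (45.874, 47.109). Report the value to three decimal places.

95.174

eq1: (x − 39.990)² + (y − 9.404)² = 72.7542028654²
eq2: (x − 31.926)² + (y + 47.423)² = 72.2547899351²
eq3: (x + 47.109)² + (y − 10.406)² = 26.8119296155²
eq1−eq3, eq1−eq2 (x²,y² cancel):
  -174.198·x + 2.004·y = 5214.201866
  -16.128·x − 113.654·y = 1652.994455
det = -174.198·-113.654 − 2.004·-16.128 = 19830.620004
x = (5214.201866·-113.654 − 2.004·1652.994455) / 19830.620004 = -30.050876
y = (-174.198·1652.994455 − 5214.201866·-16.128) / 19830.620004 = -10.279743
|P − Q| = √((-30.050876 − 45.874)² + (-10.279743 − 47.109)²) = 95.173813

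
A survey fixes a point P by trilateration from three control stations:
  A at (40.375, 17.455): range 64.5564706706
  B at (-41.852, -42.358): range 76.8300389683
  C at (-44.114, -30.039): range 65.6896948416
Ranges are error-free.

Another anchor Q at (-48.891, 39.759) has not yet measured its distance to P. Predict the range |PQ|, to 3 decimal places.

27.487

eq1: (x − 40.375)² + (y − 17.455)² = 64.5564706706²
eq2: (x + 41.852)² + (y + 42.358)² = 76.8300389683²
eq3: (x + 44.114)² + (y + 30.039)² = 65.6896948416²
eq2−eq1, eq2−eq3 (x²,y² cancel):
  164.454·x + 119.626·y = 124.344564
  -4.524·x + 24.638·y = 890.315328
det = 164.454·24.638 − 119.626·-4.524 = 4593.005676
x = (124.344564·24.638 − 119.626·890.315328) / 4593.005676 = -22.521474
y = (164.454·890.315328 − 124.344564·-4.524) / 4593.005676 = 32.000494
|P − Q| = √((-22.521474 − -48.891)² + (32.000494 − 39.759)²) = 27.487202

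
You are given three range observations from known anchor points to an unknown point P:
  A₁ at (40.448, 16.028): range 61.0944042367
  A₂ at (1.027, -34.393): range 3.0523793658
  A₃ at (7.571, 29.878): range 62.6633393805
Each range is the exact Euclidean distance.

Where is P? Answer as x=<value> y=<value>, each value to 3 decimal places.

x=3.536 y=-32.655

eq1: (x − 40.448)² + (y − 16.028)² = 61.0944042367²
eq2: (x − 1.027)² + (y + 34.393)² = 3.0523793658²
eq3: (x − 7.571)² + (y − 29.878)² = 62.6633393805²
eq2−eq1, eq2−eq3 (x²,y² cancel):
  78.842·x + 100.842·y = -3014.204899
  13.088·x + 128.542·y = -4151.295336
det = 78.842·128.542 − 100.842·13.088 = 8814.688268
x = (-3014.204899·128.542 − 100.842·-4151.295336) / 8814.688268 = 3.536483
y = (78.842·-4151.295336 − -3014.204899·13.088) / 8814.688268 = -32.655325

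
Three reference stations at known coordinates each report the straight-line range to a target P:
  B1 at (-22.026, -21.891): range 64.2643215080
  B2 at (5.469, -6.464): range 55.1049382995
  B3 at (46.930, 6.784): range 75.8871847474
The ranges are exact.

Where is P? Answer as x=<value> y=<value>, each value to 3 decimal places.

eq1: (x + 22.026)² + (y + 21.891)² = 64.2643215080²
eq2: (x − 5.469)² + (y + 6.464)² = 55.1049382995²
eq3: (x − 46.930)² + (y − 6.784)² = 75.8871847474²
eq3−eq2, eq3−eq1 (x²,y² cancel):
  -82.922·x − 26.496·y = 545.556285
  -137.912·x − 57.350·y = 344.874791
det = -82.922·-57.350 − -26.496·-137.912 = 1101.460348
x = (545.556285·-57.350 − -26.496·344.874791) / 1101.460348 = -20.109531
y = (-82.922·344.874791 − 545.556285·-137.912) / 1101.460348 = 42.344739

x=-20.110 y=42.345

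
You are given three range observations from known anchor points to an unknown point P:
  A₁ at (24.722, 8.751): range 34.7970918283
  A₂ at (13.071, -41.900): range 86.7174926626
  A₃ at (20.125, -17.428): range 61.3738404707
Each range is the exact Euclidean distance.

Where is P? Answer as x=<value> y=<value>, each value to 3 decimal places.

eq1: (x − 24.722)² + (y − 8.751)² = 34.7970918283²
eq2: (x − 13.071)² + (y + 41.900)² = 86.7174926626²
eq3: (x − 20.125)² + (y + 17.428)² = 61.3738404707²
eq1−eq2, eq1−eq3 (x²,y² cancel):
  -23.302·x − 101.302·y = -5070.382178
  -9.194·x − 52.358·y = -2534.917170
det = -23.302·-52.358 − -101.302·-9.194 = 288.675528
x = (-5070.382178·-52.358 − -101.302·-2534.917170) / 288.675528 = 30.078375
y = (-23.302·-2534.917170 − -5070.382178·-9.194) / 288.675528 = 43.133362

x=30.078 y=43.133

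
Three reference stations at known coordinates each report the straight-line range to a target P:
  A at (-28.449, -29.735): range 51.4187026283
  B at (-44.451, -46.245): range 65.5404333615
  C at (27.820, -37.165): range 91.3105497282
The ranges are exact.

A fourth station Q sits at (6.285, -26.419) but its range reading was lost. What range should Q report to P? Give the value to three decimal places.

67.916

eq1: (x + 28.449)² + (y + 29.735)² = 51.4187026283²
eq2: (x + 44.451)² + (y + 46.245)² = 65.5404333615²
eq3: (x − 27.820)² + (y + 37.165)² = 91.3105497282²
eq1−eq2, eq1−eq3 (x²,y² cancel):
  -32.004·x − 33.020·y = 769.310175
  112.538·x − 14.860·y = -5232.059713
det = -32.004·-14.860 − -33.020·112.538 = 4191.584200
x = (769.310175·-14.860 − -33.020·-5232.059713) / 4191.584200 = -43.943901
y = (-32.004·-5232.059713 − 769.310175·112.538) / 4191.584200 = 19.293472
|P − Q| = √((-43.943901 − 6.285)² + (19.293472 − -26.419)²) = 67.915923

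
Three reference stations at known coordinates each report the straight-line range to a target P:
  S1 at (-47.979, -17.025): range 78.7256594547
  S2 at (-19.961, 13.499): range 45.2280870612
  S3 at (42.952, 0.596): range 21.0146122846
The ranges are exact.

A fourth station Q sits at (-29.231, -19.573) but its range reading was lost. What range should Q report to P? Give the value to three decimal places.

62.911

eq1: (x + 47.979)² + (y + 17.025)² = 78.7256594547²
eq2: (x + 19.961)² + (y − 13.499)² = 45.2280870612²
eq3: (x − 42.952)² + (y − 0.596)² = 21.0146122846²
eq2−eq3, eq2−eq1 (x²,y² cancel):
  125.826·x − 25.806·y = 2868.530928
  -56.036·x − 61.048·y = -2140.979053
det = 125.826·-61.048 − -25.806·-56.036 = -9127.490664
x = (2868.530928·-61.048 − -25.806·-2140.979053) / -9127.490664 = 25.238939
y = (125.826·-2140.979053 − 2868.530928·-56.036) / -9127.490664 = 11.903582
|P − Q| = √((25.238939 − -29.231)² + (11.903582 − -19.573)²) = 62.910647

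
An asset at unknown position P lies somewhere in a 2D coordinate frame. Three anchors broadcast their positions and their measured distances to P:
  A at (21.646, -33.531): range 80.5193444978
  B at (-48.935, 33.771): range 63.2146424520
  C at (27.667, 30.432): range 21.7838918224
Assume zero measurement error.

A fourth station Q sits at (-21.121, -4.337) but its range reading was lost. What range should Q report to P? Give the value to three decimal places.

eq1: (x − 21.646)² + (y + 33.531)² = 80.5193444978²
eq2: (x + 48.935)² + (y − 33.771)² = 63.2146424520²
eq3: (x − 27.667)² + (y − 30.432)² = 21.7838918224²
eq1−eq2, eq1−eq3 (x²,y² cancel):
  -141.162·x + 134.604·y = 4429.511207
  12.042·x + 127.926·y = 6107.519131
det = -141.162·127.926 − 134.604·12.042 = -19679.191380
x = (4429.511207·127.926 − 134.604·6107.519131) / -19679.191380 = 12.980556
y = (-141.162·6107.519131 − 4429.511207·12.042) / -19679.191380 = 46.520702
|P − Q| = √((12.980556 − -21.121)² + (46.520702 − -4.337)²) = 61.232524

61.233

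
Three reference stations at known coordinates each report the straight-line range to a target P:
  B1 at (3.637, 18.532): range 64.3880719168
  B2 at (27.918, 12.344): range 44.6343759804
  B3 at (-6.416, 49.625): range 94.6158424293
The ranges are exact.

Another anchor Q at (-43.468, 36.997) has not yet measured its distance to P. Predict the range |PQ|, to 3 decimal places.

eq1: (x − 3.637)² + (y − 18.532)² = 64.3880719168²
eq2: (x − 27.918)² + (y − 12.344)² = 44.6343759804²
eq3: (x + 6.416)² + (y − 49.625)² = 94.6158424293²
eq1−eq3, eq1−eq2 (x²,y² cancel):
  -20.106·x + 62.186·y = -2659.190945
  48.562·x − 12.376·y = 2728.722553
det = -20.106·-12.376 − 62.186·48.562 = -2771.044676
x = (-2659.190945·-12.376 − 62.186·2728.722553) / -2771.044676 = 49.359794
y = (-20.106·2728.722553 − -2659.190945·48.562) / -2771.044676 = -26.802865
|P − Q| = √((49.359794 − -43.468)² + (-26.802865 − 36.997)²) = 112.638457

112.638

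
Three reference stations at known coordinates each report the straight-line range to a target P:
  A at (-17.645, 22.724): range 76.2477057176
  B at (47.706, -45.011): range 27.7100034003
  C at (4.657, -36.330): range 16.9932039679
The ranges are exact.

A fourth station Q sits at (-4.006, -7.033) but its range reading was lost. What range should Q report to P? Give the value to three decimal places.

eq1: (x + 17.645)² + (y − 22.724)² = 76.2477057176²
eq2: (x − 47.706)² + (y + 45.011)² = 27.7100034003²
eq3: (x − 4.657)² + (y + 36.330)² = 16.9932039679²
eq1−eq3, eq1−eq2 (x²,y² cancel):
  44.604·x − 118.108·y = 6038.773994
  130.702·x − 135.470·y = 8519.994695
det = 44.604·-135.470 − -118.108·130.702 = 9394.447936
x = (6038.773994·-135.470 − -118.108·8519.994695) / 9394.447936 = 20.033835
y = (44.604·8519.994695 − 6038.773994·130.702) / 9394.447936 = -43.563390
|P − Q| = √((20.033835 − -4.006)² + (-43.563390 − -7.033)²) = 43.730802

43.731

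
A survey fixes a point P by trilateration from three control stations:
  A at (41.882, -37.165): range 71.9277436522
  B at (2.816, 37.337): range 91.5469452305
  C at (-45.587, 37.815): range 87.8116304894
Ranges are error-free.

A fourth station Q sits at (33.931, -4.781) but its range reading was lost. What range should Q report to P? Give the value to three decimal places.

eq1: (x − 41.882)² + (y + 37.165)² = 71.9277436522²
eq2: (x − 2.816)² + (y − 37.337)² = 91.5469452305²
eq3: (x + 45.587)² + (y − 37.815)² = 87.8116304894²
eq1−eq3, eq1−eq2 (x²,y² cancel):
  -174.938·x + 149.960·y = -2164.472497
  -78.132·x + 149.004·y = -4940.600598
det = -174.938·149.004 − 149.960·-78.132 = -14349.787032
x = (-2164.472497·149.004 − 149.960·-4940.600598) / -14349.787032 = -29.155653
y = (-174.938·-4940.600598 − -2164.472497·-78.132) / -14349.787032 = -48.445613
|P − Q| = √((-29.155653 − 33.931)² + (-48.445613 − -4.781)²) = 76.723687

76.724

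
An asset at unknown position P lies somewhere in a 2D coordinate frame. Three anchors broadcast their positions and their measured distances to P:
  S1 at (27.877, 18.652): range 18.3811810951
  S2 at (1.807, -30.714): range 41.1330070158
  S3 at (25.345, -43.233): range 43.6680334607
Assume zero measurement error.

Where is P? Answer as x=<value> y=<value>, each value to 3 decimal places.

eq1: (x − 27.877)² + (y − 18.652)² = 18.3811810951²
eq2: (x − 1.807)² + (y + 30.714)² = 41.1330070158²
eq3: (x − 25.345)² + (y + 43.233)² = 43.6680334607²
eq3−eq2, eq3−eq1 (x²,y² cancel):
  -47.076·x + 25.038·y = -1349.873389
  5.064·x + 123.770·y = 182.592247
det = -47.076·123.770 − 25.038·5.064 = -5953.388952
x = (-1349.873389·123.770 − 25.038·182.592247) / -5953.388952 = 28.831574
y = (-47.076·182.592247 − -1349.873389·5.064) / -5953.388952 = 0.295622

x=28.832 y=0.296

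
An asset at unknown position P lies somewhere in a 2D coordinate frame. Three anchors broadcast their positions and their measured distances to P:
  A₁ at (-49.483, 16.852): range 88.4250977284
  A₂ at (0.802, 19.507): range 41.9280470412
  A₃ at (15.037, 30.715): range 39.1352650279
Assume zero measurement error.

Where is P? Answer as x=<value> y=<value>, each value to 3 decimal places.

eq1: (x + 49.483)² + (y − 16.852)² = 88.4250977284²
eq2: (x − 0.802)² + (y − 19.507)² = 41.9280470412²
eq3: (x − 15.037)² + (y − 30.715)² = 39.1352650279²
eq3−eq2, eq3−eq1 (x²,y² cancel):
  -28.470·x − 22.416·y = -1014.748501
  -129.040·x − 27.726·y = -4724.394340
det = -28.470·-27.726 − -22.416·-129.040 = -2103.201420
x = (-1014.748501·-27.726 − -22.416·-4724.394340) / -2103.201420 = 36.975587
y = (-28.470·-4724.394340 − -1014.748501·-129.040) / -2103.201420 = -1.692829

x=36.976 y=-1.693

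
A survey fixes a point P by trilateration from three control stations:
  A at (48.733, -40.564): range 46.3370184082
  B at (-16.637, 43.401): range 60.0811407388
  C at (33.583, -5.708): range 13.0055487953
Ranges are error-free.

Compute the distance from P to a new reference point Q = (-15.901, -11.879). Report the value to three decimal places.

37.560

eq1: (x − 48.733)² + (y + 40.564)² = 46.3370184082²
eq2: (x + 16.637)² + (y − 43.401)² = 60.0811407388²
eq3: (x − 33.583)² + (y + 5.708)² = 13.0055487953²
eq3−eq1, eq3−eq2 (x²,y² cancel):
  30.300·x − 69.712·y = 881.969257
  -100.440·x + 98.218·y = -2440.561756
det = 30.300·98.218 − -69.712·-100.440 = -4025.867880
x = (881.969257·98.218 − -69.712·-2440.561756) / -4025.867880 = 20.743648
y = (30.300·-2440.561756 − 881.969257·-100.440) / -4025.867880 = -3.635482
|P − Q| = √((20.743648 − -15.901)² + (-3.635482 − -11.879)²) = 37.560428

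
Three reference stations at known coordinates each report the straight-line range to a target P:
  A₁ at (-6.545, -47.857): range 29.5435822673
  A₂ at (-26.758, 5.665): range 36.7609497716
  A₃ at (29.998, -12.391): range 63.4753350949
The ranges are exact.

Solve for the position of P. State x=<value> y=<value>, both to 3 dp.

x=-30.725 y=-30.881

eq1: (x + 6.545)² + (y + 47.857)² = 29.5435822673²
eq2: (x + 26.758)² + (y − 5.665)² = 36.7609497716²
eq3: (x − 29.998)² + (y + 12.391)² = 63.4753350949²
eq2−eq1, eq2−eq3 (x²,y² cancel):
  40.426·x − 107.044·y = 2063.590860
  113.512·x − 36.112·y = -2372.416641
det = 40.426·-36.112 − -107.044·113.512 = 10690.914816
x = (2063.590860·-36.112 − -107.044·-2372.416641) / 10690.914816 = -30.724533
y = (40.426·-2372.416641 − 2063.590860·113.512) / 10690.914816 = -30.881327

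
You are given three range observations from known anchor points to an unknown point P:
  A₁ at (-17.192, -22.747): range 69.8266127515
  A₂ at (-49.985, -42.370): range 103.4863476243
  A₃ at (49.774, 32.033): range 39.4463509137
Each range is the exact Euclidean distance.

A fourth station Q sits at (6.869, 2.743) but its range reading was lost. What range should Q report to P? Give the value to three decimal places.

eq1: (x + 17.192)² + (y + 22.747)² = 69.8266127515²
eq2: (x + 49.985)² + (y + 42.370)² = 103.4863476243²
eq3: (x − 49.774)² + (y − 32.033)² = 39.4463509137²
eq2−eq3, eq2−eq1 (x²,y² cancel):
  199.518·x + 148.806·y = 8363.256584
  65.586·x + 39.246·y = 2352.942044
det = 199.518·39.246 − 148.806·65.586 = -1929.306888
x = (8363.256584·39.246 − 148.806·2352.942044) / -1929.306888 = 11.355128
y = (199.518·2352.942044 − 8363.256584·65.586) / -1929.306888 = 40.977543
|P − Q| = √((11.355128 − 6.869)² + (40.977543 − 2.743)²) = 38.496826

38.497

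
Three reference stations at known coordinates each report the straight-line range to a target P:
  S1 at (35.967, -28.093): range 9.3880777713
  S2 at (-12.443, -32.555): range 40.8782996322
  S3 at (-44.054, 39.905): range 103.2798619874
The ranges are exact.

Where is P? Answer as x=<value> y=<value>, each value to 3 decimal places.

eq1: (x − 35.967)² + (y + 28.093)² = 9.3880777713²
eq2: (x + 12.443)² + (y + 32.555)² = 40.8782996322²
eq3: (x + 44.054)² + (y − 39.905)² = 103.2798619874²
eq3−eq2, eq3−eq1 (x²,y² cancel):
  63.222·x − 144.920·y = 6677.186844
  160.042·x − 135.996·y = 9128.271685
det = 63.222·-135.996 − -144.920·160.042 = 14595.347528
x = (6677.186844·-135.996 − -144.920·9128.271685) / 14595.347528 = 28.419908
y = (63.222·9128.271685 − 6677.186844·160.042) / 14595.347528 = -33.676673

x=28.420 y=-33.677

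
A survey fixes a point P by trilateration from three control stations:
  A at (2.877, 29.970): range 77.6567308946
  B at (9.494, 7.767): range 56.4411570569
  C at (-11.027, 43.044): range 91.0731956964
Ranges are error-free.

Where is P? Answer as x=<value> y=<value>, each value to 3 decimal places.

eq1: (x − 2.877)² + (y − 29.970)² = 77.6567308946²
eq2: (x − 9.494)² + (y − 7.767)² = 56.4411570569²
eq3: (x + 11.027)² + (y − 43.044)² = 91.0731956964²
eq3−eq2, eq3−eq1 (x²,y² cancel):
  41.042·x − 70.554·y = 3284.804424
  27.808·x − 26.148·y = 1195.856485
det = 41.042·-26.148 − -70.554·27.808 = 888.799416
x = (3284.804424·-26.148 − -70.554·1195.856485) / 888.799416 = -1.708606
y = (41.042·1195.856485 − 3284.804424·27.808) / 888.799416 = -47.551223

x=-1.709 y=-47.551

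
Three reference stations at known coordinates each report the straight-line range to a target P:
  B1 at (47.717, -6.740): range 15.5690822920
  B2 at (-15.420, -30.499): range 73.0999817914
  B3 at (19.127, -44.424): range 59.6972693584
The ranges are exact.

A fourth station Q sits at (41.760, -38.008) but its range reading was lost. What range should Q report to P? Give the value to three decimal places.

eq1: (x − 47.717)² + (y + 6.740)² = 15.5690822920²
eq2: (x + 15.420)² + (y + 30.499)² = 73.0999817914²
eq3: (x − 19.127)² + (y + 44.424)² = 59.6972693584²
eq2−eq1, eq2−eq3 (x²,y² cancel):
  126.274·x + 47.518·y = 6255.585302
  69.094·x − 27.850·y = 2951.211873
det = 126.274·-27.850 − 47.518·69.094 = -6799.939592
x = (6255.585302·-27.850 − 47.518·2951.211873) / -6799.939592 = 46.243607
y = (126.274·2951.211873 − 6255.585302·69.094) / -6799.939592 = 8.759208
|P − Q| = √((46.243607 − 41.760)² + (8.759208 − -38.008)²) = 46.981639

46.982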